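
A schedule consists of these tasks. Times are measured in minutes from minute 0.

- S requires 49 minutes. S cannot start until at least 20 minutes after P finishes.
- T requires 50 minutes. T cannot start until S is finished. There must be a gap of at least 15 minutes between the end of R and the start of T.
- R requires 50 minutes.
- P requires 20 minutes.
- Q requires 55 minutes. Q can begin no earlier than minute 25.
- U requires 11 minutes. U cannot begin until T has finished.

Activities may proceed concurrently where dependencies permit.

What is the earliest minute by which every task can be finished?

R has no prerequisites, so it starts at minute 0 and finishes at minute 50.
After its own release at minute 25, Q can start at minute 25 and finishes at minute 80.
P can start immediately at minute 0; it finishes at minute 20.
S waits on P (finishes minute 20, plus 20-minute gap → minute 40), so it starts at minute 40 and finishes at 40 + 49 = minute 89.
T needs all of S (finishes minute 89); R (finishes minute 50, plus 15-minute gap → minute 65). That puts its earliest start at minute 89; it finishes at 89 + 50 = minute 139.
U waits on T (finishes minute 139), so it starts at minute 139 and finishes at 139 + 11 = minute 150.
All tasks are finished once the last one completes. Finish times: P at 20, Q at 80, R at 50, S at 89, T at 139, U at 150. The latest is minute 150.

150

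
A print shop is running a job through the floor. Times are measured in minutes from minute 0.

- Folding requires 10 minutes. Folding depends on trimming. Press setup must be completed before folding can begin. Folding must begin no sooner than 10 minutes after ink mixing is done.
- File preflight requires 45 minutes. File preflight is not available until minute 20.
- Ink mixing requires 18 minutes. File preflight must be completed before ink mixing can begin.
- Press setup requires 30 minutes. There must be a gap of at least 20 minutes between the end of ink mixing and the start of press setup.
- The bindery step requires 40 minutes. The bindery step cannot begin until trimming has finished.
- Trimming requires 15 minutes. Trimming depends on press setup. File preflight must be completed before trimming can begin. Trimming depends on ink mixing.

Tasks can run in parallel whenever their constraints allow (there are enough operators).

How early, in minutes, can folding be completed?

158

File preflight waits on its own release at minute 20, so it starts at minute 20 and finishes at 20 + 45 = minute 65.
Ink mixing waits on file preflight (finishes minute 65), so it starts at minute 65 and finishes at 65 + 18 = minute 83.
After ink mixing (finishes minute 83, plus 20-minute gap → minute 103), press setup can start at minute 103 and finishes at minute 133.
Trimming cannot start until press setup (finishes minute 133); file preflight (finishes minute 65); ink mixing (finishes minute 83). The controlling bound is minute 133, so trimming finishes at 133 + 15 = minute 148.
For folding: trimming (finishes minute 148); press setup (finishes minute 133); ink mixing (finishes minute 83, plus 10-minute gap → minute 93). Taking the maximum gives a start of minute 148, and it finishes at 148 + 10 = minute 158.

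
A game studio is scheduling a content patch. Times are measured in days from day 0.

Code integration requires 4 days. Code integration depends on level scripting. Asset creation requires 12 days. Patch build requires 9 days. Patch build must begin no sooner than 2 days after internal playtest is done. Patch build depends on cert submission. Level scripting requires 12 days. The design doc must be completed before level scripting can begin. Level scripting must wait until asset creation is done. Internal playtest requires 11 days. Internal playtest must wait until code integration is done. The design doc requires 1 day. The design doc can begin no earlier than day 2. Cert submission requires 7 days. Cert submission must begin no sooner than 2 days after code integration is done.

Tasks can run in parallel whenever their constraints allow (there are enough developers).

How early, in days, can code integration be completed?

Nothing blocks asset creation, so it runs from day 0 to day 12.
The design doc waits on its own release at day 2, so it starts at day 2 and finishes at 2 + 1 = day 3.
Level scripting needs all of the design doc (finishes day 3); asset creation (finishes day 12). That puts its earliest start at day 12; it finishes at 12 + 12 = day 24.
Code integration waits on level scripting (finishes day 24), so it starts at day 24 and finishes at 24 + 4 = day 28.

28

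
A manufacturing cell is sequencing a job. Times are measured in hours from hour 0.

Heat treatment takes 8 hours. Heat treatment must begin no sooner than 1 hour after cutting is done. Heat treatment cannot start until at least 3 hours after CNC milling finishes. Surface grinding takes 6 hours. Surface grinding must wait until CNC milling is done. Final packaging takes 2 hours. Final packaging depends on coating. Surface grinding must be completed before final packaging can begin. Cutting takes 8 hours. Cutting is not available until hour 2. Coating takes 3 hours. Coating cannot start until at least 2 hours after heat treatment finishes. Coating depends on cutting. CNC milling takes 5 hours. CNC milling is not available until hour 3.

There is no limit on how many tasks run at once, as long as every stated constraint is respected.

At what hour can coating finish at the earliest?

CNC milling cannot begin until its own release at hour 3. It runs from hour 3 to 3 + 5 = hour 8.
Cutting waits on its own release at hour 2, so it starts at hour 2 and finishes at 2 + 8 = hour 10.
For heat treatment: cutting (finishes hour 10, plus 1-hour gap → hour 11); CNC milling (finishes hour 8, plus 3-hour gap → hour 11). Taking the maximum gives a start of hour 11, and it finishes at 11 + 8 = hour 19.
Coating has to wait for heat treatment (finishes hour 19, plus 2-hour gap → hour 21); cutting (finishes hour 10). The latest of these is hour 21, so coating runs hour 21 to 21 + 3 = hour 24.

24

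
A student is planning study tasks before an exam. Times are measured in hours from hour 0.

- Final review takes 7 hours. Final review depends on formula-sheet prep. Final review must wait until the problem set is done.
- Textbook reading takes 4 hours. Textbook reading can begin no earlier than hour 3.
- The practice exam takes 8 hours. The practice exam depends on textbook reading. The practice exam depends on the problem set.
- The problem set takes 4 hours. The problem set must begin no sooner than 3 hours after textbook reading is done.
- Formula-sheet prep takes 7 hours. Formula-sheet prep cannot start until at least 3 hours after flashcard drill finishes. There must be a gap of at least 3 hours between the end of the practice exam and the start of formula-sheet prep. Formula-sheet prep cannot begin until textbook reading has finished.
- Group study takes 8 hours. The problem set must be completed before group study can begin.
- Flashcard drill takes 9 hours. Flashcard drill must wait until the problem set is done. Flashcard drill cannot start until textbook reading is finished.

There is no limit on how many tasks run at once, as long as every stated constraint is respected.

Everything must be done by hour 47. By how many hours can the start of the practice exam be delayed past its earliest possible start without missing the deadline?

8

After its own release at hour 3, textbook reading can start at hour 3 and finishes at hour 7.
After textbook reading (finishes hour 7, plus 3-hour gap → hour 10), the problem set can start at hour 10 and finishes at hour 14.
The practice exam needs all of textbook reading (finishes hour 7); the problem set (finishes hour 14). That puts its earliest start at hour 14; it finishes at 14 + 8 = hour 22.

Working backward from the deadline:
Final review has no dependents, so it just needs to finish by hour 47. Starting by 47 − 7 = hour 40 achieves that.
Formula-sheet prep must finish before final review (must start by hour 40). With a 7-hour duration, formula-sheet prep must start by 40 − 7 = hour 33.
Since formula-sheet prep (must start by hour 33, minus 3-hour gap → hour 30) depends on it, the practice exam must finish by hour 30. Backing off its 8-hour duration gives a latest start of hour 22.
So the practice exam can start as early as hour 14 and as late as hour 22, giving 22 − 14 = 8 hours of slack.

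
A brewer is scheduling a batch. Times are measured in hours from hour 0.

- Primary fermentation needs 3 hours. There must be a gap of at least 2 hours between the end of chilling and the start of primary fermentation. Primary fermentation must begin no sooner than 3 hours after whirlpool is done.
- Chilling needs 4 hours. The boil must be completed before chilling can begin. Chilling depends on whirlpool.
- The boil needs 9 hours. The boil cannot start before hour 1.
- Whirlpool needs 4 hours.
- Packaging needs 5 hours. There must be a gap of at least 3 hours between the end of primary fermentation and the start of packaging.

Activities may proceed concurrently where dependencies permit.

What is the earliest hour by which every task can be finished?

27

Whirlpool can start immediately at hour 0; it finishes at hour 4.
After its own release at hour 1, the boil can start at hour 1 and finishes at hour 10.
Chilling has to wait for the boil (finishes hour 10); whirlpool (finishes hour 4). The latest of these is hour 10, so chilling runs hour 10 to 10 + 4 = hour 14.
For primary fermentation: chilling (finishes hour 14, plus 2-hour gap → hour 16); whirlpool (finishes hour 4, plus 3-hour gap → hour 7). Taking the maximum gives a start of hour 16, and it finishes at 16 + 3 = hour 19.
Packaging cannot begin until primary fermentation (finishes hour 19, plus 3-hour gap → hour 22). It runs from hour 22 to 22 + 5 = hour 27.
All tasks are finished once the last one completes. Finish times: The boil at 10, Whirlpool at 4, Chilling at 14, Primary fermentation at 19, Packaging at 27. The latest is hour 27.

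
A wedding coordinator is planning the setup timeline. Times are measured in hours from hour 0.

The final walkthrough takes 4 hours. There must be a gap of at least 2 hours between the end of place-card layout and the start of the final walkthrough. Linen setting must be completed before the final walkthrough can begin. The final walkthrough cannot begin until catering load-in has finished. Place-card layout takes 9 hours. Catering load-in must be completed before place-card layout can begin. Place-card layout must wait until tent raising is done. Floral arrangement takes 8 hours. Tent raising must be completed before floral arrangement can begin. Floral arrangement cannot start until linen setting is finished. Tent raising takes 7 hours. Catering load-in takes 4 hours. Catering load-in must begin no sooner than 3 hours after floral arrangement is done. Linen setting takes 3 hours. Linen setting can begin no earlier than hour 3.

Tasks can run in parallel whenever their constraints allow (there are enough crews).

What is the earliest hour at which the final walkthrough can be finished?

After its own release at hour 3, linen setting can start at hour 3 and finishes at hour 6.
Nothing blocks tent raising, so it runs from hour 0 to hour 7.
For floral arrangement: tent raising (finishes hour 7); linen setting (finishes hour 6). Taking the maximum gives a start of hour 7, and it finishes at 7 + 8 = hour 15.
After floral arrangement (finishes hour 15, plus 3-hour gap → hour 18), catering load-in can start at hour 18 and finishes at hour 22.
Place-card layout cannot start until catering load-in (finishes hour 22); tent raising (finishes hour 7). The controlling bound is hour 22, so place-card layout finishes at 22 + 9 = hour 31.
The final walkthrough has to wait for place-card layout (finishes hour 31, plus 2-hour gap → hour 33); linen setting (finishes hour 6); catering load-in (finishes hour 22). The latest of these is hour 33, so the final walkthrough runs hour 33 to 33 + 4 = hour 37.

37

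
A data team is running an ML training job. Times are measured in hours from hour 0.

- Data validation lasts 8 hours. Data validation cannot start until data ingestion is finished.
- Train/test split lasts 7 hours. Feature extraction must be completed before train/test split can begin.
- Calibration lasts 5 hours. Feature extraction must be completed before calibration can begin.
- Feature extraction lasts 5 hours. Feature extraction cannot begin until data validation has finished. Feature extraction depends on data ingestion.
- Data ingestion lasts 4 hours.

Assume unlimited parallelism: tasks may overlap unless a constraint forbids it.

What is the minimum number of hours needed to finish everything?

Nothing blocks data ingestion, so it runs from hour 0 to hour 4.
Data validation waits on data ingestion (finishes hour 4), so it starts at hour 4 and finishes at 4 + 8 = hour 12.
Feature extraction needs all of data validation (finishes hour 12); data ingestion (finishes hour 4). That puts its earliest start at hour 12; it finishes at 12 + 5 = hour 17.
Calibration waits on feature extraction (finishes hour 17), so it starts at hour 17 and finishes at 17 + 5 = hour 22.
After feature extraction (finishes hour 17), train/test split can start at hour 17 and finishes at hour 24.
All tasks are finished once the last one completes. Finish times: Data ingestion at 4, Data validation at 12, Feature extraction at 17, Train/test split at 24, Calibration at 22. The latest is hour 24.

24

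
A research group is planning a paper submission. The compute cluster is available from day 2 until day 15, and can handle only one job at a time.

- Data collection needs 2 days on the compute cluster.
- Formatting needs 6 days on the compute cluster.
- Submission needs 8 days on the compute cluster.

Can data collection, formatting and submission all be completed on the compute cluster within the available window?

No

The compute cluster window is 15 − 2 = 13 days.
Running back to back, the jobs need 2 + 6 + 8 = 16 days on the compute cluster.
Since 16 > 13, they cannot all fit.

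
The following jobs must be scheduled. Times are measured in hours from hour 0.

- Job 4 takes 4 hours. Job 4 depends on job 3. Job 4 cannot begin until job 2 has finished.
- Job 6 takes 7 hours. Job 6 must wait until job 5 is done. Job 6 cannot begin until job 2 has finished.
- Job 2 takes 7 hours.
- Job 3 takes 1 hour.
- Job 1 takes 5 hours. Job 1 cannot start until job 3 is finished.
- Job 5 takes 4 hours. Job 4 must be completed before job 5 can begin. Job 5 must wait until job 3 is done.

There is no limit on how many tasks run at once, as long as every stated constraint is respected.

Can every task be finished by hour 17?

Job 3 has no prerequisites, so it starts at hour 0 and finishes at hour 1.
Job 1 cannot begin until job 3 (finishes hour 1). It runs from hour 1 to 1 + 5 = hour 6.
Job 2 can start immediately at hour 0; it finishes at hour 7.
Job 4 cannot start until job 3 (finishes hour 1); job 2 (finishes hour 7). The controlling bound is hour 7, so job 4 finishes at 7 + 4 = hour 11.
Job 5 needs all of job 4 (finishes hour 11); job 3 (finishes hour 1). That puts its earliest start at hour 11; it finishes at 11 + 4 = hour 15.
For job 6: job 5 (finishes hour 15); job 2 (finishes hour 7). Taking the maximum gives a start of hour 15, and it finishes at 15 + 7 = hour 22.
The earliest everything can be done is hour 22, which is after the deadline of 17, so it is not possible.

No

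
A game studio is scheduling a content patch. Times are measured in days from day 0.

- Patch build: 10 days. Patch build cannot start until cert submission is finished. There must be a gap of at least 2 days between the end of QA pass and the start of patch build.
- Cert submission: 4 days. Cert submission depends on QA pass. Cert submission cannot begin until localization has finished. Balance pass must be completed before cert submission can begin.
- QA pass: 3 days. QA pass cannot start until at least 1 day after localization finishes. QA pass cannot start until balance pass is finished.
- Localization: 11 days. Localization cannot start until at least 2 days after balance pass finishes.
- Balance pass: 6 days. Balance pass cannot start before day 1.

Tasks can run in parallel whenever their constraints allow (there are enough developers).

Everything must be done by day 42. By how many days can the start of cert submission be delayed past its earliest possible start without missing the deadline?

After its own release at day 1, balance pass can start at day 1 and finishes at day 7.
After balance pass (finishes day 7, plus 2-day gap → day 9), localization can start at day 9 and finishes at day 20.
For QA pass: localization (finishes day 20, plus 1-day gap → day 21); balance pass (finishes day 7). Taking the maximum gives a start of day 21, and it finishes at 21 + 3 = day 24.
Cert submission cannot start until QA pass (finishes day 24); localization (finishes day 20); balance pass (finishes day 7). The controlling bound is day 24, so cert submission finishes at 24 + 4 = day 28.

Working backward from the deadline:
Patch build has no dependents, so it just needs to finish by day 42. Starting by 42 − 10 = day 32 achieves that.
Cert submission has to be done before patch build (must start by day 32). That means finishing by day 32, i.e. starting by 32 − 4 = day 28.
So cert submission can start as early as day 24 and as late as day 28, giving 28 − 24 = 4 days of slack.

4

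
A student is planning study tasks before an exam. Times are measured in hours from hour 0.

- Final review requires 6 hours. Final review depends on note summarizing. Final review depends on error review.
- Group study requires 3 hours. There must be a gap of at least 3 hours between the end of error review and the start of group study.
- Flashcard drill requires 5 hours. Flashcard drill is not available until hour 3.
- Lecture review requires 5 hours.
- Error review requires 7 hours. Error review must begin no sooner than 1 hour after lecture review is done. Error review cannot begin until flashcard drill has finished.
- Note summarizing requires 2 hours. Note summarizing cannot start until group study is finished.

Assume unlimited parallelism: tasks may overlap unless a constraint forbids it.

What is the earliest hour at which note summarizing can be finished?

23

Flashcard drill cannot begin until its own release at hour 3. It runs from hour 3 to 3 + 5 = hour 8.
Nothing blocks lecture review, so it runs from hour 0 to hour 5.
For error review: lecture review (finishes hour 5, plus 1-hour gap → hour 6); flashcard drill (finishes hour 8). Taking the maximum gives a start of hour 8, and it finishes at 8 + 7 = hour 15.
After error review (finishes hour 15, plus 3-hour gap → hour 18), group study can start at hour 18 and finishes at hour 21.
After group study (finishes hour 21), note summarizing can start at hour 21 and finishes at hour 23.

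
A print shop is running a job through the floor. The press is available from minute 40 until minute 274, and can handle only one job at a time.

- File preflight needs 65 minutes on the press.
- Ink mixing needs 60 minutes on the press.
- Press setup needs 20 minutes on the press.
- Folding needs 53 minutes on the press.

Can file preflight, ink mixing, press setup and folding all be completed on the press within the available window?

Yes

The press window is 274 − 40 = 234 minutes.
Running back to back, the jobs need 65 + 60 + 20 + 53 = 198 minutes on the press.
Since 198 ≤ 234, they fit within the window.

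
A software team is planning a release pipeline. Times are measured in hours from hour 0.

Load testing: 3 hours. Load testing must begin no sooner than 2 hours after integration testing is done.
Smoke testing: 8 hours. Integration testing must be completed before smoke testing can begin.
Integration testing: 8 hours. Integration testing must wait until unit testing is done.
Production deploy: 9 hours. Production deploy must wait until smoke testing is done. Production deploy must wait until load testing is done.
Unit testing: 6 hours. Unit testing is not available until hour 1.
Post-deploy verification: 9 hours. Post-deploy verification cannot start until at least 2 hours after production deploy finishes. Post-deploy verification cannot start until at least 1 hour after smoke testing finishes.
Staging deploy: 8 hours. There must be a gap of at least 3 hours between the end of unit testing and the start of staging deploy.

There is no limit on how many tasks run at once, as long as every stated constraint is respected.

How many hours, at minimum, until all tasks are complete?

43

Unit testing waits on its own release at hour 1, so it starts at hour 1 and finishes at 1 + 6 = hour 7.
Staging deploy cannot begin until unit testing (finishes hour 7, plus 3-hour gap → hour 10). It runs from hour 10 to 10 + 8 = hour 18.
After unit testing (finishes hour 7), integration testing can start at hour 7 and finishes at hour 15.
After integration testing (finishes hour 15, plus 2-hour gap → hour 17), load testing can start at hour 17 and finishes at hour 20.
After integration testing (finishes hour 15), smoke testing can start at hour 15 and finishes at hour 23.
Production deploy cannot start until smoke testing (finishes hour 23); load testing (finishes hour 20). The controlling bound is hour 23, so production deploy finishes at 23 + 9 = hour 32.
Post-deploy verification has to wait for production deploy (finishes hour 32, plus 2-hour gap → hour 34); smoke testing (finishes hour 23, plus 1-hour gap → hour 24). The latest of these is hour 34, so post-deploy verification runs hour 34 to 34 + 9 = hour 43.
All tasks are finished once the last one completes. Finish times: Unit testing at 7, Integration testing at 15, Staging deploy at 18, Smoke testing at 23, Load testing at 20, Production deploy at 32, Post-deploy verification at 43. The latest is hour 43.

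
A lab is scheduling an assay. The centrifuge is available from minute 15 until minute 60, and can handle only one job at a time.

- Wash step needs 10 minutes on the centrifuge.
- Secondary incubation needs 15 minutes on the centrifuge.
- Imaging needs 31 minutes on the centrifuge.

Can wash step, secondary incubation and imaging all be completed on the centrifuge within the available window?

No

The centrifuge window is 60 − 15 = 45 minutes.
Running back to back, the jobs need 10 + 15 + 31 = 56 minutes on the centrifuge.
Since 56 > 45, they cannot all fit.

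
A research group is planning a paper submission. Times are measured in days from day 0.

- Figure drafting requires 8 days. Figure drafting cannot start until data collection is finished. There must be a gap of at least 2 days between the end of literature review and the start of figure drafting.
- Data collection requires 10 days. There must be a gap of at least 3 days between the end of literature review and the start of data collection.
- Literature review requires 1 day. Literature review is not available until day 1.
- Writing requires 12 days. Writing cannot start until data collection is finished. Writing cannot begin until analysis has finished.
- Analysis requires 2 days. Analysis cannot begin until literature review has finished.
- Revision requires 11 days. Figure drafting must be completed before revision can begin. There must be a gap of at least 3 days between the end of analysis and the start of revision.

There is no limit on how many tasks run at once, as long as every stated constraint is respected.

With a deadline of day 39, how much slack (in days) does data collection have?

5

Literature review waits on its own release at day 1, so it starts at day 1 and finishes at 1 + 1 = day 2.
Data collection cannot begin until literature review (finishes day 2, plus 3-day gap → day 5). It runs from day 5 to 5 + 10 = day 15.

Working backward from the deadline:
To finish by day 39, revision (duration 11) must start no later than day 28.
Since revision (must start by day 28) depends on it, figure drafting must finish by day 28. Backing off its 8-day duration gives a latest start of day 20.
Writing has no dependents, so it just needs to finish by day 39. Starting by 39 − 12 = day 27 achieves that.
Data collection has several dependents: figure drafting (must start by day 20); writing (must start by day 27). The earliest of those limits is day 20, so data collection must start by 20 − 10 = day 10.
So data collection can start as early as day 5 and as late as day 10, giving 10 − 5 = 5 days of slack.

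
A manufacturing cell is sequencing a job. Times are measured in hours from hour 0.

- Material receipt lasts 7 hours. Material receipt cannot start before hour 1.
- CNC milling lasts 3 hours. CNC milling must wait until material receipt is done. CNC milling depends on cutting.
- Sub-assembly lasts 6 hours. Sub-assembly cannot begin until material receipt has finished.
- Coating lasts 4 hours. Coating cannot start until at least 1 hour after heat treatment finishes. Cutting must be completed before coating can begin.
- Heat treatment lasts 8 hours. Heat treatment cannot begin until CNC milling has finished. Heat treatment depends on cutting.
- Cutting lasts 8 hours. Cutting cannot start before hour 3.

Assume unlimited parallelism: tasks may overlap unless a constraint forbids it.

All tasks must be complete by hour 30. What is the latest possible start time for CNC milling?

14

Coating has no dependents, so it just needs to finish by hour 30. Starting by 30 − 4 = hour 26 achieves that.
Heat treatment must finish before coating (must start by hour 26, minus 1-hour gap → hour 25). With an 8-hour duration, heat treatment must start by 25 − 8 = hour 17.
Since heat treatment (must start by hour 17) depends on it, CNC milling must finish by hour 17. Backing off its 3-hour duration gives a latest start of hour 14.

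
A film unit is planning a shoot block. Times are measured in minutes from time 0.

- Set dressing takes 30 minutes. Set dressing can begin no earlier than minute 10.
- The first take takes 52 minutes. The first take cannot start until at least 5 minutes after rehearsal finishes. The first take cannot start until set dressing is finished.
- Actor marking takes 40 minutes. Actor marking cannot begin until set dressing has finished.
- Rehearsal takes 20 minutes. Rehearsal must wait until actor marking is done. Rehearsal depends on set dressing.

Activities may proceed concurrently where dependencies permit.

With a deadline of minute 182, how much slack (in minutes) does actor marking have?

Set dressing waits on its own release at minute 10, so it starts at minute 10 and finishes at 10 + 30 = minute 40.
After set dressing (finishes minute 40), actor marking can start at minute 40 and finishes at minute 80.

Working backward from the deadline:
The first take must finish by minute 182; it takes 52 minutes, so it must start by 182 − 52 = minute 130.
Since the first take (must start by minute 130, minus 5-minute gap → minute 125) depends on it, rehearsal must finish by minute 125. Backing off its 20-minute duration gives a latest start of minute 105.
Actor marking feeds into rehearsal (must start by minute 105); so actor marking must finish by minute 105 and therefore start by minute 65.
So actor marking can start as early as minute 40 and as late as minute 65, giving 65 − 40 = 25 minutes of slack.

25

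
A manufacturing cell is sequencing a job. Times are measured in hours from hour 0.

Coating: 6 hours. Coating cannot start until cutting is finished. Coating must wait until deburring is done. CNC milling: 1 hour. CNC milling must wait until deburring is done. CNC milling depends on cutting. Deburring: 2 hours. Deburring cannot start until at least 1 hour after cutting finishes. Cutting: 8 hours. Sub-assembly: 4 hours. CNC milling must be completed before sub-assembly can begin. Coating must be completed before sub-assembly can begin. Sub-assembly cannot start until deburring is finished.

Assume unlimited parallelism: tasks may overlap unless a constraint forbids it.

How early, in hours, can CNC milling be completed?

12

Cutting has no prerequisites, so it starts at hour 0 and finishes at hour 8.
After cutting (finishes hour 8, plus 1-hour gap → hour 9), deburring can start at hour 9 and finishes at hour 11.
For CNC milling: deburring (finishes hour 11); cutting (finishes hour 8). Taking the maximum gives a start of hour 11, and it finishes at 11 + 1 = hour 12.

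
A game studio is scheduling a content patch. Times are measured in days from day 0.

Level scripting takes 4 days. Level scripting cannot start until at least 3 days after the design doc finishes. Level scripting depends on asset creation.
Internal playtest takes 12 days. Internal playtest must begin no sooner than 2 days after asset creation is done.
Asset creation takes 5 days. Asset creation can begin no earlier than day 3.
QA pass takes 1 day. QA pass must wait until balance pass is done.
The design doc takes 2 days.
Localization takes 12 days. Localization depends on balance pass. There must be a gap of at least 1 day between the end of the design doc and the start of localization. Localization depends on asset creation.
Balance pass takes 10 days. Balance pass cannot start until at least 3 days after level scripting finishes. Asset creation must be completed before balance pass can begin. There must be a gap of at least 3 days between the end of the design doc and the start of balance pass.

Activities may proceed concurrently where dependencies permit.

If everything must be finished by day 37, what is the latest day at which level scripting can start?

8

Localization has no dependents, so it just needs to finish by day 37. Starting by 37 − 12 = day 25 achieves that.
To finish by day 37, QA pass (duration 1) must start no later than day 36.
Balance pass has several dependents: localization (must start by day 25); QA pass (must start by day 36). The earliest of those limits is day 25, so balance pass must start by 25 − 10 = day 15.
Since balance pass (must start by day 15, minus 3-day gap → day 12) depends on it, level scripting must finish by day 12. Backing off its 4-day duration gives a latest start of day 8.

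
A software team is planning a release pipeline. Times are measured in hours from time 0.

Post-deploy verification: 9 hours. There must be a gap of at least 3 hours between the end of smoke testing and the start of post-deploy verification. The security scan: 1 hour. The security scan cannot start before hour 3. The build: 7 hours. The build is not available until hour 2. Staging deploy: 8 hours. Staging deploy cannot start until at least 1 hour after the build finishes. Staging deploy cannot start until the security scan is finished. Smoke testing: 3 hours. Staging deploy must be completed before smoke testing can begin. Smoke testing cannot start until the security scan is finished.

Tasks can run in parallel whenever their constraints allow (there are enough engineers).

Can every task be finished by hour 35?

The security scan waits on its own release at hour 3, so it starts at hour 3 and finishes at 3 + 1 = hour 4.
The build cannot begin until its own release at hour 2. It runs from hour 2 to 2 + 7 = hour 9.
Staging deploy needs all of the build (finishes hour 9, plus 1-hour gap → hour 10); the security scan (finishes hour 4). That puts its earliest start at hour 10; it finishes at 10 + 8 = hour 18.
For smoke testing: staging deploy (finishes hour 18); the security scan (finishes hour 4). Taking the maximum gives a start of hour 18, and it finishes at 18 + 3 = hour 21.
Post-deploy verification waits on smoke testing (finishes hour 21, plus 3-hour gap → hour 24), so it starts at hour 24 and finishes at 24 + 9 = hour 33.
Every task is finished by hour 33, which is no later than the deadline of 35, so the schedule is feasible.

Yes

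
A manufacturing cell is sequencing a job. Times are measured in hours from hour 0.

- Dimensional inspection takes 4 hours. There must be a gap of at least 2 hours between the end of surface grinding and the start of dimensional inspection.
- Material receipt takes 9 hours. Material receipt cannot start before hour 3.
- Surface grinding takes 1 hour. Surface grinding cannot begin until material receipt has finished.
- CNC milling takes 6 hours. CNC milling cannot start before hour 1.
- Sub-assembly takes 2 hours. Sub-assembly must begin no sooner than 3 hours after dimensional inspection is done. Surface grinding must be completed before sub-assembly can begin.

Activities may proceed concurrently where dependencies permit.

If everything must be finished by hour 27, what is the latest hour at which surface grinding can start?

Nothing follows sub-assembly; the deadline of hour 27 is its only limit. It must start by 27 − 2 = hour 25.
Dimensional inspection must finish before sub-assembly (must start by hour 25, minus 3-hour gap → hour 22). With a 4-hour duration, dimensional inspection must start by 22 − 4 = hour 18.
Surface grinding must finish in time for dimensional inspection (must start by hour 18, minus 2-hour gap → hour 16); sub-assembly (must start by hour 25). The tightest is hour 16, so surface grinding must start by 16 − 1 = hour 15.

15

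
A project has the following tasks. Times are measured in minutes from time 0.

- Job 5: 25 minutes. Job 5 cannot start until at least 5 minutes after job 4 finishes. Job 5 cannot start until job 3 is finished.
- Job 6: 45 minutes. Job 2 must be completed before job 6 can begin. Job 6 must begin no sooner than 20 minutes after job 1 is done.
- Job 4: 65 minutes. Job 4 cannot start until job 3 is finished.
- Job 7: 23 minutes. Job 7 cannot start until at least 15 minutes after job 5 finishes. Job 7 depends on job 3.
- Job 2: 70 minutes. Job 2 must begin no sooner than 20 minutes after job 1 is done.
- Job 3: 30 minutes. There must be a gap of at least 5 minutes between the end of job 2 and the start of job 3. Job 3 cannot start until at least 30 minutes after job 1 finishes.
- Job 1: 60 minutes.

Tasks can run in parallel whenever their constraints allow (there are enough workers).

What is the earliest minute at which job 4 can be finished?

Job 1 has no prerequisites, so it starts at minute 0 and finishes at minute 60.
Job 2 cannot begin until job 1 (finishes minute 60, plus 20-minute gap → minute 80). It runs from minute 80 to 80 + 70 = minute 150.
Job 3 needs all of job 2 (finishes minute 150, plus 5-minute gap → minute 155); job 1 (finishes minute 60, plus 30-minute gap → minute 90). That puts its earliest start at minute 155; it finishes at 155 + 30 = minute 185.
Job 4 cannot begin until job 3 (finishes minute 185). It runs from minute 185 to 185 + 65 = minute 250.

250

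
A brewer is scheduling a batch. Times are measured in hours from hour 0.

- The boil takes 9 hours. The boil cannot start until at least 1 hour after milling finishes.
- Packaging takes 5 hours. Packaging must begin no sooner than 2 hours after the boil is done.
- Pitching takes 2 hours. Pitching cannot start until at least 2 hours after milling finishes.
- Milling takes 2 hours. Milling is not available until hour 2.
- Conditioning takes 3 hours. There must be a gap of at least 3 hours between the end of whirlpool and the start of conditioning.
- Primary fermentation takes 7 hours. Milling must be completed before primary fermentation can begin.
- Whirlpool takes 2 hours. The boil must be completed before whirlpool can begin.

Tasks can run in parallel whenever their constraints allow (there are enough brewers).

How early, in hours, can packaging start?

Milling waits on its own release at hour 2, so it starts at hour 2 and finishes at 2 + 2 = hour 4.
After milling (finishes hour 4, plus 1-hour gap → hour 5), the boil can start at hour 5 and finishes at hour 14.
Packaging waits on the boil (finishes hour 14, plus 2-hour gap → hour 16), so the earliest it can start is hour 16.

16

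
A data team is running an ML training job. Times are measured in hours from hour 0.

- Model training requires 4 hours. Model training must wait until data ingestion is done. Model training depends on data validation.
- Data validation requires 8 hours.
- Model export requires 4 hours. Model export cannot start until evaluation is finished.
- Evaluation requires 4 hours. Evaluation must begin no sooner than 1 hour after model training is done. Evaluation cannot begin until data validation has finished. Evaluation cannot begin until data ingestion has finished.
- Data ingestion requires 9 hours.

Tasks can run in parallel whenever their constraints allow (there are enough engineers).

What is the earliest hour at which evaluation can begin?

14

Nothing blocks data validation, so it runs from hour 0 to hour 8.
Data ingestion can start immediately at hour 0; it finishes at hour 9.
Model training cannot start until data ingestion (finishes hour 9); data validation (finishes hour 8). The controlling bound is hour 9, so model training finishes at 9 + 4 = hour 13.
Evaluation waits on model training (finishes hour 13, plus 1-hour gap → hour 14); data validation (finishes hour 8); data ingestion (finishes hour 9). The latest of these is hour 14, which is the earliest evaluation can start.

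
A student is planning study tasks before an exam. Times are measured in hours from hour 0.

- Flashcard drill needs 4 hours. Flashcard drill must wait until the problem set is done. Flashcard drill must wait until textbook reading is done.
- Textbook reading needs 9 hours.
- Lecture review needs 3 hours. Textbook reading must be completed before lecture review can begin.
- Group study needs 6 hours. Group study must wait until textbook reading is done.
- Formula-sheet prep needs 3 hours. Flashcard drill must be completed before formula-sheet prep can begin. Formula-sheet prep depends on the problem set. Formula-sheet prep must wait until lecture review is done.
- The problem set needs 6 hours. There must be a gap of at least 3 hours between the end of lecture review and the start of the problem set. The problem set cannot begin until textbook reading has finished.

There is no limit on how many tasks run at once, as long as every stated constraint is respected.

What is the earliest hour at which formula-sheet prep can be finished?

Nothing blocks textbook reading, so it runs from hour 0 to hour 9.
After textbook reading (finishes hour 9), lecture review can start at hour 9 and finishes at hour 12.
The problem set cannot start until lecture review (finishes hour 12, plus 3-hour gap → hour 15); textbook reading (finishes hour 9). The controlling bound is hour 15, so the problem set finishes at 15 + 6 = hour 21.
Flashcard drill cannot start until the problem set (finishes hour 21); textbook reading (finishes hour 9). The controlling bound is hour 21, so flashcard drill finishes at 21 + 4 = hour 25.
Formula-sheet prep needs all of flashcard drill (finishes hour 25); the problem set (finishes hour 21); lecture review (finishes hour 12). That puts its earliest start at hour 25; it finishes at 25 + 3 = hour 28.

28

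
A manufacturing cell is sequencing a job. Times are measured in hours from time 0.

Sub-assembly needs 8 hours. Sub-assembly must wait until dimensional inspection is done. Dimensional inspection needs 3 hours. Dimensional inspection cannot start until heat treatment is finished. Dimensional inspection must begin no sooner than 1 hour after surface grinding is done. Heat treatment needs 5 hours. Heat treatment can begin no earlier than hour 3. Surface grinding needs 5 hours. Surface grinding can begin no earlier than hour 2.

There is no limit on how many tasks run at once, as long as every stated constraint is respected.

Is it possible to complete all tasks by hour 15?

No

After its own release at hour 2, surface grinding can start at hour 2 and finishes at hour 7.
After its own release at hour 3, heat treatment can start at hour 3 and finishes at hour 8.
Dimensional inspection needs all of heat treatment (finishes hour 8); surface grinding (finishes hour 7, plus 1-hour gap → hour 8). That puts its earliest start at hour 8; it finishes at 8 + 3 = hour 11.
Sub-assembly cannot begin until dimensional inspection (finishes hour 11). It runs from hour 11 to 11 + 8 = hour 19.
The earliest everything can be done is hour 19, which is after the deadline of 15, so it is not possible.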